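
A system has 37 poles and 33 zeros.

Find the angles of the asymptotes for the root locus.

n - m = 37 - 33 = 4. Angles: θk = (2k + 1)·180°/4 = 45°, 135°, 225°, 315°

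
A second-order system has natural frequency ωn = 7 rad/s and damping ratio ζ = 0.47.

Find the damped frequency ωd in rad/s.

ωd = ωn√(1 - ζ²) = 7√(1 - 0.47²) = 6.18 rad/s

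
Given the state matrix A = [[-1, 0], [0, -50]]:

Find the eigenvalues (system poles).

For diagonal matrix, eigenvalues are diagonal entries: λ₁ = -1, λ₂ = -50.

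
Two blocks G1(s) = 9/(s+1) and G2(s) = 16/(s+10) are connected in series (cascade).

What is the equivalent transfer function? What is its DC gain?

Series: multiply transfer functions. G_eq = 9/(s+1) × 16/(s+10) = 144/((s+1)(s+10)). DC gain = 144/(1×10) = 14.4.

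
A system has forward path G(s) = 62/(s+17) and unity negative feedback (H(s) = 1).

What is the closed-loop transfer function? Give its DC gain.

T(s) = G/(1+GH) = [62/(s+17)] / [1 + 62/(s+17)] = 62/(s+17+62) = 62/(s+79). DC gain = 62/79 = 0.7848.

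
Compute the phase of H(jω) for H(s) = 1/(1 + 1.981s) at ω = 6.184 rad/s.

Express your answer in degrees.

Phase = -arctan(ωτ) = -arctan(6.184 × 1.981) = -85.3°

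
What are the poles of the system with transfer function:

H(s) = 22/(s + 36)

Pole is where denominator = 0: s + 36 = 0, so s = -36.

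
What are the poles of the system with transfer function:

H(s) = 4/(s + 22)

Pole is where denominator = 0: s + 22 = 0, so s = -22.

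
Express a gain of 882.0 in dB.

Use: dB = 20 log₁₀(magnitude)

dB = 20 log₁₀(882.0) = 58.9 dB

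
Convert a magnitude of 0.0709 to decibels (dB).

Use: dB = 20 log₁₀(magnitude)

dB = 20 log₁₀(0.0709) = -23.0 dB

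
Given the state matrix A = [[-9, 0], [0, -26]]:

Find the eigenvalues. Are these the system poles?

For diagonal matrix, eigenvalues are diagonal entries: λ₁ = -9, λ₂ = -26. Eigenvalues of A = system poles.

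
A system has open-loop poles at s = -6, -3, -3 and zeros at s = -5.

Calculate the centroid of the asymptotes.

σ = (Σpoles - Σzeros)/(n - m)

σ = (Σpoles - Σzeros)/(n - m) = (-12 - (-5))/(3 - 1) = -7/2 = -3.5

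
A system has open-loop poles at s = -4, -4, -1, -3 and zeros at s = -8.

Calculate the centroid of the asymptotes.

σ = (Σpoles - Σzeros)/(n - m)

σ = (Σpoles - Σzeros)/(n - m) = (-12 - (-8))/(4 - 1) = -4/3 = -1.33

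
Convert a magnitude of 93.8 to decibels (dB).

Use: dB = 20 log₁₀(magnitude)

dB = 20 log₁₀(93.8) = 39.4 dB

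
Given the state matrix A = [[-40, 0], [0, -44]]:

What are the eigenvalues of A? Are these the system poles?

For diagonal matrix, eigenvalues are diagonal entries: λ₁ = -40, λ₂ = -44. Eigenvalues of A = system poles.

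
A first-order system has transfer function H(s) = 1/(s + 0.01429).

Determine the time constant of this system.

For H(s) = 1/(s + 1/τ), the pole is at -1/τ = -0.01429, so τ = 1/0.01429 = 69.98 s.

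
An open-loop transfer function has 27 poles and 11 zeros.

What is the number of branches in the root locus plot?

Root locus has n branches where n = number of poles = 27.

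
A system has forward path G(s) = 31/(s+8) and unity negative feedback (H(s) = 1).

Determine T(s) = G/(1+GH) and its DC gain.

T(s) = G/(1+GH) = [31/(s+8)] / [1 + 31/(s+8)] = 31/(s+8+31) = 31/(s+39). DC gain = 31/39 = 0.7949.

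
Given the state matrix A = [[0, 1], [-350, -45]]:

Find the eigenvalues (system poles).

det(A - λI) = λ² - (-45)λ + 350 = (λ - (-10))(λ - (-35)). Eigenvalues: -10, -35.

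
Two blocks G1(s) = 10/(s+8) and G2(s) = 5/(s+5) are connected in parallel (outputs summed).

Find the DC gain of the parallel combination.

Parallel: G_eq = G1 + G2. DC gain = G1(0) + G2(0) = 10/8 + 5/5 = 1.25 + 1 = 2.25.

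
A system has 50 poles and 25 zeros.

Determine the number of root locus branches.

Root locus has n branches where n = number of poles = 50.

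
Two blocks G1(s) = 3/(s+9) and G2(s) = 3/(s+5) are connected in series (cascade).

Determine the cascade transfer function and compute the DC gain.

Series: multiply transfer functions. G_eq = 3/(s+9) × 3/(s+5) = 9/((s+9)(s+5)). DC gain = 9/(9×5) = 0.2.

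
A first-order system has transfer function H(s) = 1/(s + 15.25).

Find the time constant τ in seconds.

For H(s) = 1/(s + 1/τ), the pole is at -1/τ = -15.25, so τ = 1/15.25 = 0.0656 s.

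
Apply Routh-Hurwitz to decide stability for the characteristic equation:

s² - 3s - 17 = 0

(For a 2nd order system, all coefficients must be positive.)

Coefficients: 1, -3, -17. b=-3, c=-17 not positive, so system is unstable.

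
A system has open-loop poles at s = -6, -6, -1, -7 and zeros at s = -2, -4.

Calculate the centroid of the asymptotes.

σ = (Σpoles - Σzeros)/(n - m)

σ = (Σpoles - Σzeros)/(n - m) = (-20 - (-6))/(4 - 2) = -14/2 = -7.0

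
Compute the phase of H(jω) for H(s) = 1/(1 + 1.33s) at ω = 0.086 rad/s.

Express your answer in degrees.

Phase = -arctan(ωτ) = -arctan(0.086 × 1.33) = -6.5°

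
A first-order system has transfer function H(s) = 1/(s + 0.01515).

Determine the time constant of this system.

For H(s) = 1/(s + 1/τ), the pole is at -1/τ = -0.01515, so τ = 1/0.01515 = 66.01 s.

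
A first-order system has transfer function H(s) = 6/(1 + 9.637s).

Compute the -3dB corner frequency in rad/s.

Corner frequency = 1/τ = 1/9.637 = 0.104 rad/s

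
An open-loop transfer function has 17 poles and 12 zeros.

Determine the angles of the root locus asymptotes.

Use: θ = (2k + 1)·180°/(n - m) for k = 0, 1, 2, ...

n - m = 17 - 12 = 5. Angles: θk = (2k + 1)·180°/5 = 36°, 108°, 180°, 252°, 324°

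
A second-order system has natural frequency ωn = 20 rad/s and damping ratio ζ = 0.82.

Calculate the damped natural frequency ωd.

ωd = ωn√(1 - ζ²) = 20√(1 - 0.82²) = 11.45 rad/s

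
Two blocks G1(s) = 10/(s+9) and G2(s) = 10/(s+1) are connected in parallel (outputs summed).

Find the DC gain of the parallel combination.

Parallel: G_eq = G1 + G2. DC gain = G1(0) + G2(0) = 10/9 + 10/1 = 1.1111 + 10 = 11.1111.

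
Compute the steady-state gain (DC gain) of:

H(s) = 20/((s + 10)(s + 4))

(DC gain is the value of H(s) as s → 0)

DC gain = H(0) = 20/(10 × 4) = 20/40 = 0.5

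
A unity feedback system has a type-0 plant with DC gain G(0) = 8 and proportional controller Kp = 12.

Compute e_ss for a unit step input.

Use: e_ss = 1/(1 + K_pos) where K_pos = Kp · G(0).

K_pos = Kp · G(0) = 12 × 8 = 96. e_ss = 1/(1 + 96) = 0.0103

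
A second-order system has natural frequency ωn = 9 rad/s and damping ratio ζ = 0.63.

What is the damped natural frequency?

ωd = ωn√(1 - ζ²) = 9√(1 - 0.63²) = 6.99 rad/s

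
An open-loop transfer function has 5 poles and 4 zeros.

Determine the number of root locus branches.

Root locus has n branches where n = number of poles = 5.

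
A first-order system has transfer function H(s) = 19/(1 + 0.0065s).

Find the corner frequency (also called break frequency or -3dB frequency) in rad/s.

Corner frequency = 1/τ = 1/0.0065 = 153.846 rad/s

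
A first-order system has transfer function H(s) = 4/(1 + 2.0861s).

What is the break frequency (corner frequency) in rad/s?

Corner frequency = 1/τ = 1/2.0861 = 0.479 rad/s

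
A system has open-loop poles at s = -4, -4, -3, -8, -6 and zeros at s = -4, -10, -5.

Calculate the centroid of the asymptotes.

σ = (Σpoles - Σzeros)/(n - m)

σ = (Σpoles - Σzeros)/(n - m) = (-25 - (-19))/(5 - 3) = -6/2 = -3.0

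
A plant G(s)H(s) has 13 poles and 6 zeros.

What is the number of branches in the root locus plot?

Root locus has n branches where n = number of poles = 13.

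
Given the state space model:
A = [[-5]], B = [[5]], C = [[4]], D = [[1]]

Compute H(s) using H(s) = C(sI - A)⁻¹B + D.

(sI - A)⁻¹ = 1/(s + 5). H(s) = 4×5/(s + 5) + 1 = (s + 25)/(s + 5).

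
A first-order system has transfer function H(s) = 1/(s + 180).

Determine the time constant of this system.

For H(s) = 1/(s + 1/τ), the pole is at -1/τ = -180, so τ = 1/180 = 0.0056 s.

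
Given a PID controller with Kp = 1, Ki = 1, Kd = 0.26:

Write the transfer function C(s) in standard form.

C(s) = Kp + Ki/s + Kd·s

Substituting values: C(s) = 1 + 1/s + 0.26s = (0.26s² + s + 1)/s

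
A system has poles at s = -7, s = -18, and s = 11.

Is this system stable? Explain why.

Pole(s) at s = 11 are not in the left half-plane. System is unstable.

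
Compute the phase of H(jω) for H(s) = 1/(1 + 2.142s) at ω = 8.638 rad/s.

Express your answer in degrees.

Phase = -arctan(ωτ) = -arctan(8.638 × 2.142) = -86.9°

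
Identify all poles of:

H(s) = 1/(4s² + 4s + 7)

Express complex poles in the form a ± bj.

Discriminant = 4² - 4×4×7 = 16 - 112 = -96 < 0, so the poles are a complex conjugate pair s = (-4 ± j√96)/(2×4). Real part = -4/(2×4) = -4/8 = -0.5; imaginary part = ±√96/(2×4) ≈ 1.2247. Poles: s = -0.5 ± 1.2247j.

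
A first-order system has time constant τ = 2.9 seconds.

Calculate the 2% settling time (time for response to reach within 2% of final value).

For first-order system, 2% settling time ≈ 4τ = 4 × 2.9 = 11.6 s.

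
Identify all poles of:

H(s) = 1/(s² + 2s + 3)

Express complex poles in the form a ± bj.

Discriminant = 2² - 4×1×3 = 4 - 12 = -8 < 0, so the poles are a complex conjugate pair s = (-2 ± j√8)/(2×1). Real part = -2/(2×1) = -2/2 = -1; imaginary part = ±√8/(2×1) ≈ 1.4142. Poles: s = -1 ± 1.4142j.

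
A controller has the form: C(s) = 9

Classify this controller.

This is a Proportional (P) controller.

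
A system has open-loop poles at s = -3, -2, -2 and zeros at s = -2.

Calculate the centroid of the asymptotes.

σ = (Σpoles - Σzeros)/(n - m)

σ = (Σpoles - Σzeros)/(n - m) = (-7 - (-2))/(3 - 1) = -5/2 = -2.5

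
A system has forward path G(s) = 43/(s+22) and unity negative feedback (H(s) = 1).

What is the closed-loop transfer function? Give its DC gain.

T(s) = G/(1+GH) = [43/(s+22)] / [1 + 43/(s+22)] = 43/(s+22+43) = 43/(s+65). DC gain = 43/65 = 0.6615.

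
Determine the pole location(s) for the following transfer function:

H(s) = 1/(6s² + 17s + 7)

Discriminant = 17² - 4×6×7 = 289 - 168 = 121 > 0, so two distinct real poles. Using quadratic formula: s = (-17 ± √121)/(2×6) = (-17 ± √121)/12, with √121 = 11. s₁ = -6/12 = -0.5, s₂ = -28/12 ≈ -2.3333. Poles: s₁ = -0.5, s₂ = -2.3333.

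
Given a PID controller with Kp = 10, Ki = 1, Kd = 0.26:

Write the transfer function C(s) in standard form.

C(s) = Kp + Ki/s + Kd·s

Substituting values: C(s) = 10 + 1/s + 0.26s = (0.26s² + 10s + 1)/s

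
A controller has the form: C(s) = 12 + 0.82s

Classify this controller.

This is a Proportional-Derivative (PD) controller.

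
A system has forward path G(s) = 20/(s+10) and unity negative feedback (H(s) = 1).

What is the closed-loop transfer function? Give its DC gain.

T(s) = G/(1+GH) = [20/(s+10)] / [1 + 20/(s+10)] = 20/(s+10+20) = 20/(s+30). DC gain = 20/30 = 0.6667.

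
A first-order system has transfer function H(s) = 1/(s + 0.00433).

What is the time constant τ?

For H(s) = 1/(s + 1/τ), the pole is at -1/τ = -0.00433, so τ = 1/0.00433 = 230.9 s.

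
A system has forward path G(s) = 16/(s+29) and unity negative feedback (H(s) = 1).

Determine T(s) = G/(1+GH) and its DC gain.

T(s) = G/(1+GH) = [16/(s+29)] / [1 + 16/(s+29)] = 16/(s+29+16) = 16/(s+45). DC gain = 16/45 = 0.3556.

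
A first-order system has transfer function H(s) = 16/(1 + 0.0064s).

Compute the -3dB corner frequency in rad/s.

Corner frequency = 1/τ = 1/0.0064 = 156.25 rad/s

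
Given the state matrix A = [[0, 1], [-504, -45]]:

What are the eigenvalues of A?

det(A - λI) = λ² - (-45)λ + 504 = (λ - (-24))(λ - (-21)). Eigenvalues: -24, -21.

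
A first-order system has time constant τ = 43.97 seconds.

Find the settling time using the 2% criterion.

For first-order system, 2% settling time ≈ 4τ = 4 × 43.97 = 175.88 s.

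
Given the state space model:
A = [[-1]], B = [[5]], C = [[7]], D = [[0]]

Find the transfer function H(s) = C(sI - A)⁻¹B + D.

(sI - A)⁻¹ = 1/(s + 1). H(s) = 7 × 5/(s + 1) + 0 = 35/(s + 1).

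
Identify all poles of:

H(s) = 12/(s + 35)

Pole is where denominator = 0: s + 35 = 0, so s = -35.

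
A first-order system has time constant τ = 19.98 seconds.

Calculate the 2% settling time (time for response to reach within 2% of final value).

For first-order system, 2% settling time ≈ 4τ = 4 × 19.98 = 79.92 s.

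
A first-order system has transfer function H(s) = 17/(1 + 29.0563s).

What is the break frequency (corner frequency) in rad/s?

Corner frequency = 1/τ = 1/29.0563 = 0.034 rad/s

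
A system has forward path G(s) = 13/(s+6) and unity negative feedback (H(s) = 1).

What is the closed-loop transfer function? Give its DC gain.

T(s) = G/(1+GH) = [13/(s+6)] / [1 + 13/(s+6)] = 13/(s+6+13) = 13/(s+19). DC gain = 13/19 = 0.6842.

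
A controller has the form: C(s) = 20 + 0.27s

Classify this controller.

This is a Proportional-Derivative (PD) controller.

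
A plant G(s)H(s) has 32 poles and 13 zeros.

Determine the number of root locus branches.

Root locus has n branches where n = number of poles = 32.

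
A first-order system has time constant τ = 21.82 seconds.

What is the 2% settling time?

For first-order system, 2% settling time ≈ 4τ = 4 × 21.82 = 87.28 s.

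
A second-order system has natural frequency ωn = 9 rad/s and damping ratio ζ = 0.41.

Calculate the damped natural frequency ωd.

ωd = ωn√(1 - ζ²) = 9√(1 - 0.41²) = 8.21 rad/s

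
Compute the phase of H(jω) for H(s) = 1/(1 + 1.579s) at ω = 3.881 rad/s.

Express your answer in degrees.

Phase = -arctan(ωτ) = -arctan(3.881 × 1.579) = -80.7°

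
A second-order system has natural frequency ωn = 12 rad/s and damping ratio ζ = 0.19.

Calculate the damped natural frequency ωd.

ωd = ωn√(1 - ζ²) = 12√(1 - 0.19²) = 11.78 rad/s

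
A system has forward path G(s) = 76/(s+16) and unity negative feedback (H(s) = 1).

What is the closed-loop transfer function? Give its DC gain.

T(s) = G/(1+GH) = [76/(s+16)] / [1 + 76/(s+16)] = 76/(s+16+76) = 76/(s+92). DC gain = 76/92 = 0.8261.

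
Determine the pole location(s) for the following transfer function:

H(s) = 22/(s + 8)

Pole is where denominator = 0: s + 8 = 0, so s = -8.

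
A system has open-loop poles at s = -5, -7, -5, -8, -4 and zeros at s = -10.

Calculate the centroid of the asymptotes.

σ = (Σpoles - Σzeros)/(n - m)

σ = (Σpoles - Σzeros)/(n - m) = (-29 - (-10))/(5 - 1) = -19/4 = -4.75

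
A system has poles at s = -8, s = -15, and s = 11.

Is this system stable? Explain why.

Pole(s) at s = 11 are not in the left half-plane. System is unstable.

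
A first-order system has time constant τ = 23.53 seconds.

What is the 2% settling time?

For first-order system, 2% settling time ≈ 4τ = 4 × 23.53 = 94.12 s.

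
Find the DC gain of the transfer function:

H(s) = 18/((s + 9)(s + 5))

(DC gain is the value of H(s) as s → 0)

DC gain = H(0) = 18/(9 × 5) = 18/45 = 0.4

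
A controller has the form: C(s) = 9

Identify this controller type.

This is a Proportional (P) controller.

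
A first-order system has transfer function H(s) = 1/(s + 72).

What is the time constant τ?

For H(s) = 1/(s + 1/τ), the pole is at -1/τ = -72, so τ = 1/72 = 0.0139 s.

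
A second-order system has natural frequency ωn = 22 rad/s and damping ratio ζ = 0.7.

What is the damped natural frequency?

ωd = ωn√(1 - ζ²) = 22√(1 - 0.7²) = 15.71 rad/s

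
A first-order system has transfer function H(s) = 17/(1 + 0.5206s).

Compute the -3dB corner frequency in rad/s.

Corner frequency = 1/τ = 1/0.5206 = 1.921 rad/s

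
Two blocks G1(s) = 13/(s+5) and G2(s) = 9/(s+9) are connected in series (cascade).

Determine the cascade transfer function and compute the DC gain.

Series: multiply transfer functions. G_eq = 13/(s+5) × 9/(s+9) = 117/((s+5)(s+9)). DC gain = 117/(5×9) = 2.6.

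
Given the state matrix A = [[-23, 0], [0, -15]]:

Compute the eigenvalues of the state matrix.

For diagonal matrix, eigenvalues are diagonal entries: λ₁ = -23, λ₂ = -15.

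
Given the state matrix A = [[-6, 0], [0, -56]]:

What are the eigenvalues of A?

For diagonal matrix, eigenvalues are diagonal entries: λ₁ = -6, λ₂ = -56.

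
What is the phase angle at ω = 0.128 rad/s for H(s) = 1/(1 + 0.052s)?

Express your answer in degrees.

Phase = -arctan(ωτ) = -arctan(0.128 × 0.052) = -0.4°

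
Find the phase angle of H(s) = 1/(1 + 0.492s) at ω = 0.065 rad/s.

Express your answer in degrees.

Phase = -arctan(ωτ) = -arctan(0.065 × 0.492) = -1.8°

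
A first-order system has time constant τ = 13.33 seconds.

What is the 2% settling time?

For first-order system, 2% settling time ≈ 4τ = 4 × 13.33 = 53.32 s.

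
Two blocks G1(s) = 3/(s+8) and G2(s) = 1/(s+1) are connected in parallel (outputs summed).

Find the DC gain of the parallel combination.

Parallel: G_eq = G1 + G2. DC gain = G1(0) + G2(0) = 3/8 + 1/1 = 0.375 + 1 = 1.375.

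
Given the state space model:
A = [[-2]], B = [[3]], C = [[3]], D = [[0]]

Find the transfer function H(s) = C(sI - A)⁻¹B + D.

(sI - A)⁻¹ = 1/(s + 2). H(s) = 3 × 3/(s + 2) + 0 = 9/(s + 2).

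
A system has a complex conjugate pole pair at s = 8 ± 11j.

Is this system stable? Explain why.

Real part of poles is 8 (> 0, right half-plane). Unstable.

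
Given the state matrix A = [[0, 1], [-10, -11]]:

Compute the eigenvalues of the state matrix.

det(A - λI) = λ² - (-11)λ + 10 = (λ - (-1))(λ - (-10)). Eigenvalues: -1, -10.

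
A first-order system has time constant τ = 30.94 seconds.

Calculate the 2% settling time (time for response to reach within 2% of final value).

For first-order system, 2% settling time ≈ 4τ = 4 × 30.94 = 123.76 s.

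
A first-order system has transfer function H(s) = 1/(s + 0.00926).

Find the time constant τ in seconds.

For H(s) = 1/(s + 1/τ), the pole is at -1/τ = -0.00926, so τ = 1/0.00926 = 108 s.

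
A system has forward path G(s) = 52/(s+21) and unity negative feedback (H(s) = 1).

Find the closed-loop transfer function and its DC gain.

T(s) = G/(1+GH) = [52/(s+21)] / [1 + 52/(s+21)] = 52/(s+21+52) = 52/(s+73). DC gain = 52/73 = 0.7123.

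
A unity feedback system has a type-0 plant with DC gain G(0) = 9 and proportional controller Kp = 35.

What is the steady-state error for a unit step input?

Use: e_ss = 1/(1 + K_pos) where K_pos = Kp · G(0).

K_pos = Kp · G(0) = 35 × 9 = 315. e_ss = 1/(1 + 315) = 0.0032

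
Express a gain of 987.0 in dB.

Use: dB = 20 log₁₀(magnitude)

dB = 20 log₁₀(987.0) = 59.9 dB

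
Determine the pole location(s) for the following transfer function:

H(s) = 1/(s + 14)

Pole is where denominator = 0: s + 14 = 0, so s = -14.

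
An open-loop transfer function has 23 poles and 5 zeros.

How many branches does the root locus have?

Root locus has n branches where n = number of poles = 23.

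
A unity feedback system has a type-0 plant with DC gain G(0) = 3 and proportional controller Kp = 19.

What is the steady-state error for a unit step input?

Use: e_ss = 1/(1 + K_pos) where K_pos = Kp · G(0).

K_pos = Kp · G(0) = 19 × 3 = 57. e_ss = 1/(1 + 57) = 0.0172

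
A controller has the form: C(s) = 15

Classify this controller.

This is a Proportional (P) controller.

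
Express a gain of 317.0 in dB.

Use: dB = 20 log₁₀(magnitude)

dB = 20 log₁₀(317.0) = 50.0 dB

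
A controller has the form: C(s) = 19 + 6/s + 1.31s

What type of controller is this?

This is a Proportional-Integral-Derivative (PID) controller.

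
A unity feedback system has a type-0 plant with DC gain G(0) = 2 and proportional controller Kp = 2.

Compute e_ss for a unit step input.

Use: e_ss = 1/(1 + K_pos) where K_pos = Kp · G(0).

K_pos = Kp · G(0) = 2 × 2 = 4. e_ss = 1/(1 + 4) = 0.2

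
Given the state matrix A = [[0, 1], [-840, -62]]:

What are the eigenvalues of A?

det(A - λI) = λ² - (-62)λ + 840 = (λ - (-20))(λ - (-42)). Eigenvalues: -20, -42.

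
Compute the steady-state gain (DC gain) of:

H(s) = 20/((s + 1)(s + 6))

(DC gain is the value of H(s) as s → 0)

DC gain = H(0) = 20/(1 × 6) = 20/6 = 3.3333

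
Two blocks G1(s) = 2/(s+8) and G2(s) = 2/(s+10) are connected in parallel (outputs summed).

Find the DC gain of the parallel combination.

Parallel: G_eq = G1 + G2. DC gain = G1(0) + G2(0) = 2/8 + 2/10 = 0.25 + 0.2 = 0.45.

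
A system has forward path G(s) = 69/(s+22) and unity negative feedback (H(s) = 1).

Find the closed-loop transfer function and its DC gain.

T(s) = G/(1+GH) = [69/(s+22)] / [1 + 69/(s+22)] = 69/(s+22+69) = 69/(s+91). DC gain = 69/91 = 0.7582.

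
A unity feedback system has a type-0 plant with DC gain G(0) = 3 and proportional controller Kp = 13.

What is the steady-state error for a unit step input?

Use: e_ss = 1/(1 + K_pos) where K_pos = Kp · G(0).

K_pos = Kp · G(0) = 13 × 3 = 39. e_ss = 1/(1 + 39) = 0.025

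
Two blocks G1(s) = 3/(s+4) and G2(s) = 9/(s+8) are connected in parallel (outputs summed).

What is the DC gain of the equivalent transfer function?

Parallel: G_eq = G1 + G2. DC gain = G1(0) + G2(0) = 3/4 + 9/8 = 0.75 + 1.125 = 1.875.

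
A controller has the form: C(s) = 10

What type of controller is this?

This is a Proportional (P) controller.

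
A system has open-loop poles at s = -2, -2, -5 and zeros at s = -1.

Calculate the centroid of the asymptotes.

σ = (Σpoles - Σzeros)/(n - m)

σ = (Σpoles - Σzeros)/(n - m) = (-9 - (-1))/(3 - 1) = -8/2 = -4.0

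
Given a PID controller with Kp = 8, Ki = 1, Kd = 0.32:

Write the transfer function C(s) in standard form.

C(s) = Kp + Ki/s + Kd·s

Substituting values: C(s) = 8 + 1/s + 0.32s = (0.32s² + 8s + 1)/s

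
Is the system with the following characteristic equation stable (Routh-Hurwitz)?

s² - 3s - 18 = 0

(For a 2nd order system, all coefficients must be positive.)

Coefficients: 1, -3, -18. b=-3, c=-18 not positive, so system is unstable.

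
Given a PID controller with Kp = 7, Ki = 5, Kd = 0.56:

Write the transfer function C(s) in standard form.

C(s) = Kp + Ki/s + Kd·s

Substituting values: C(s) = 7 + 5/s + 0.56s = (0.56s² + 7s + 5)/s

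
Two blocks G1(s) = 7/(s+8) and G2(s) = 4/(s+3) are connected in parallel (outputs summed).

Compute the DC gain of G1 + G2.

Parallel: G_eq = G1 + G2. DC gain = G1(0) + G2(0) = 7/8 + 4/3 = 0.875 + 1.3333 = 2.2083.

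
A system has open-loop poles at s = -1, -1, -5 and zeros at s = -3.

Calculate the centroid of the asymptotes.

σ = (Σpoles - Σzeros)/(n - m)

σ = (Σpoles - Σzeros)/(n - m) = (-7 - (-3))/(3 - 1) = -4/2 = -2.0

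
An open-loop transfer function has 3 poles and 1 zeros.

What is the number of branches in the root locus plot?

Root locus has n branches where n = number of poles = 3.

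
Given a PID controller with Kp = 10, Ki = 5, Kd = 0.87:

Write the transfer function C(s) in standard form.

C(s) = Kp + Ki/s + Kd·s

Substituting values: C(s) = 10 + 5/s + 0.87s = (0.87s² + 10s + 5)/s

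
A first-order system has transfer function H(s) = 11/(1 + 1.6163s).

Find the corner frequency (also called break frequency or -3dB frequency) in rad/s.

Corner frequency = 1/τ = 1/1.6163 = 0.619 rad/s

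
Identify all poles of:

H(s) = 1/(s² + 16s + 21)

Discriminant = 16² - 4×1×21 = 256 - 84 = 172 > 0, so two distinct real poles. Using quadratic formula: s = (-16 ± √172)/(2×1) = (-16 ± √172)/2, with √172 ≈ 13.1149. s₁ ≈ -1.4426, s₂ ≈ -14.5574. Poles: s₁ = -1.4426, s₂ = -14.5574.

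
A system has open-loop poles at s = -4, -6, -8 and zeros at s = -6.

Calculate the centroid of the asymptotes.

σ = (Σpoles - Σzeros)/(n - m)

σ = (Σpoles - Σzeros)/(n - m) = (-18 - (-6))/(3 - 1) = -12/2 = -6.0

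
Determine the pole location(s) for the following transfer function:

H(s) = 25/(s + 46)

Pole is where denominator = 0: s + 46 = 0, so s = -46.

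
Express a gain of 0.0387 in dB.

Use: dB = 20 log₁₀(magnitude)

dB = 20 log₁₀(0.0387) = -28.2 dB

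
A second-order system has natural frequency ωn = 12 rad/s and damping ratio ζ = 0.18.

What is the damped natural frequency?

ωd = ωn√(1 - ζ²) = 12√(1 - 0.18²) = 11.8 rad/s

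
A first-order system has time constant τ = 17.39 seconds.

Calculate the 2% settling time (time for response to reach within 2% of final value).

For first-order system, 2% settling time ≈ 4τ = 4 × 17.39 = 69.56 s.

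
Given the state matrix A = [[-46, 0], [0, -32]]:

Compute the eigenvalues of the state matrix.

For diagonal matrix, eigenvalues are diagonal entries: λ₁ = -46, λ₂ = -32.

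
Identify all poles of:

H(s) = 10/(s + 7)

Pole is where denominator = 0: s + 7 = 0, so s = -7.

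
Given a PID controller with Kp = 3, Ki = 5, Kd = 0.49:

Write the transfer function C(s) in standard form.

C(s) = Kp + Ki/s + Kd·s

Substituting values: C(s) = 3 + 5/s + 0.49s = (0.49s² + 3s + 5)/s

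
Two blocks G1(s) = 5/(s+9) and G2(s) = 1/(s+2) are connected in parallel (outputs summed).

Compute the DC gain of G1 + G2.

Parallel: G_eq = G1 + G2. DC gain = G1(0) + G2(0) = 5/9 + 1/2 = 0.5556 + 0.5 = 1.0556.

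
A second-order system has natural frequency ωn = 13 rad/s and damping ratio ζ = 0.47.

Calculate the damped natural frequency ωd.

ωd = ωn√(1 - ζ²) = 13√(1 - 0.47²) = 11.47 rad/s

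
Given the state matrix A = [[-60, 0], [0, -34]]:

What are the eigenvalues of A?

For diagonal matrix, eigenvalues are diagonal entries: λ₁ = -60, λ₂ = -34.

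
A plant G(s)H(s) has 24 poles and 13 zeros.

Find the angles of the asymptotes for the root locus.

n - m = 24 - 13 = 11. Angles: θk = (2k + 1)·180°/11 = 16.36°, 49.09°, 81.82°, 114.55°, 147.27°, 180°, 212.73°, 245.45°, 278.18°, 310.91°, 343.64°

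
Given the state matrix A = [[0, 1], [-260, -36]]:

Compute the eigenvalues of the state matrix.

det(A - λI) = λ² - (-36)λ + 260 = (λ - (-26))(λ - (-10)). Eigenvalues: -26, -10.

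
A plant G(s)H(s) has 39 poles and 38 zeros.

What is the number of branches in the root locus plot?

Root locus has n branches where n = number of poles = 39.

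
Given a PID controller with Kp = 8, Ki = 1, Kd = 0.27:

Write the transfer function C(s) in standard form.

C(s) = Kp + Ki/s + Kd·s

Substituting values: C(s) = 8 + 1/s + 0.27s = (0.27s² + 8s + 1)/s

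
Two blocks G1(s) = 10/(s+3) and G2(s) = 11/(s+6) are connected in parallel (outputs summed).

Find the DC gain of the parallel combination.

Parallel: G_eq = G1 + G2. DC gain = G1(0) + G2(0) = 10/3 + 11/6 = 3.3333 + 1.8333 = 5.1667.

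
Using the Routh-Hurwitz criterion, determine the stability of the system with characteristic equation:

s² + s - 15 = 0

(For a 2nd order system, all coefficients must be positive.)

Coefficients: 1, 1, -15. c=-15 not positive, so system is unstable.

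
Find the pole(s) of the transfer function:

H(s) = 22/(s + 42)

Pole is where denominator = 0: s + 42 = 0, so s = -42.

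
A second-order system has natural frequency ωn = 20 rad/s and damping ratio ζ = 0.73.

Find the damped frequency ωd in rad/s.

ωd = ωn√(1 - ζ²) = 20√(1 - 0.73²) = 13.67 rad/s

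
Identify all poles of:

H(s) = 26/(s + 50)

Pole is where denominator = 0: s + 50 = 0, so s = -50.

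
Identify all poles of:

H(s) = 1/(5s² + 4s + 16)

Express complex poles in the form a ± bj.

Discriminant = 4² - 4×5×16 = 16 - 320 = -304 < 0, so the poles are a complex conjugate pair s = (-4 ± j√304)/(2×5). Real part = -4/(2×5) = -4/10 = -0.4; imaginary part = ±√304/(2×5) ≈ 1.7436. Poles: s = -0.4 ± 1.7436j.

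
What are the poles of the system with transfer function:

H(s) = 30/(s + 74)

Pole is where denominator = 0: s + 74 = 0, so s = -74.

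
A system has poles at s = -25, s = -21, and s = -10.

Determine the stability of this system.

All poles are in the left half-plane. System is stable.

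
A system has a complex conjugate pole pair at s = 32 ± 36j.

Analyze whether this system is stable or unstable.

Real part of poles is 32 (> 0, right half-plane). Unstable.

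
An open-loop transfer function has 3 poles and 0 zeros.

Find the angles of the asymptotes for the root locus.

n - m = 3 - 0 = 3. Angles: θk = (2k + 1)·180°/3 = 60°, 180°, 300°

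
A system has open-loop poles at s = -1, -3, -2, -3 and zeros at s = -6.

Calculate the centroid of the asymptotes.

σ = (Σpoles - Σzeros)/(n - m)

σ = (Σpoles - Σzeros)/(n - m) = (-9 - (-6))/(4 - 1) = -3/3 = -1.0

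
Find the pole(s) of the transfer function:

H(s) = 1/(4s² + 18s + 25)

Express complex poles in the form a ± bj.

Discriminant = 18² - 4×4×25 = 324 - 400 = -76 < 0, so the poles are a complex conjugate pair s = (-18 ± j√76)/(2×4). Real part = -18/(2×4) = -18/8 = -2.25; imaginary part = ±√76/(2×4) ≈ 1.0897. Poles: s = -2.25 ± 1.0897j.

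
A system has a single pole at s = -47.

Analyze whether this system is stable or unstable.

Pole at s = -47 is in the left half-plane. Stable.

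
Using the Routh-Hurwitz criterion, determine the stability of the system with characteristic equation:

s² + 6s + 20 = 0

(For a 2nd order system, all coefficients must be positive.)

Coefficients: 1, 6, 20. All positive, so system is stable.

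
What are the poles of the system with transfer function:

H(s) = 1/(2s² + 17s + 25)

Discriminant = 17² - 4×2×25 = 289 - 200 = 89 > 0, so two distinct real poles. Using quadratic formula: s = (-17 ± √89)/(2×2) = (-17 ± √89)/4, with √89 ≈ 9.4340. s₁ ≈ -1.8915, s₂ ≈ -6.6085. Poles: s₁ = -1.8915, s₂ = -6.6085.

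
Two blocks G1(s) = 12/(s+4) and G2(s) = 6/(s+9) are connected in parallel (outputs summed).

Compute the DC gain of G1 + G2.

Parallel: G_eq = G1 + G2. DC gain = G1(0) + G2(0) = 12/4 + 6/9 = 3 + 0.6667 = 3.6667.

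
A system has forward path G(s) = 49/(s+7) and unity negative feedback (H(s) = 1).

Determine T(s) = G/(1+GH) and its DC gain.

T(s) = G/(1+GH) = [49/(s+7)] / [1 + 49/(s+7)] = 49/(s+7+49) = 49/(s+56). DC gain = 49/56 = 0.875.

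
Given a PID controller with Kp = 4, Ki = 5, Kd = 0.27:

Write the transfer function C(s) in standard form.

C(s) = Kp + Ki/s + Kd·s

Substituting values: C(s) = 4 + 5/s + 0.27s = (0.27s² + 4s + 5)/s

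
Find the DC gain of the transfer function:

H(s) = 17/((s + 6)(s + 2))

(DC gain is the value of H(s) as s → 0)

DC gain = H(0) = 17/(6 × 2) = 17/12 = 1.4167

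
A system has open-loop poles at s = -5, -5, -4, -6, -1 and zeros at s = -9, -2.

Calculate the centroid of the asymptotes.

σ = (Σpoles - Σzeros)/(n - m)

σ = (Σpoles - Σzeros)/(n - m) = (-21 - (-11))/(5 - 2) = -10/3 = -3.33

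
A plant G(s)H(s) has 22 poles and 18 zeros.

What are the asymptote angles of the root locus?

n - m = 22 - 18 = 4. Angles: θk = (2k + 1)·180°/4 = 45°, 135°, 225°, 315°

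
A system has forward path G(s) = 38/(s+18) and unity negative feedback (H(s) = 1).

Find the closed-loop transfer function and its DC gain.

T(s) = G/(1+GH) = [38/(s+18)] / [1 + 38/(s+18)] = 38/(s+18+38) = 38/(s+56). DC gain = 38/56 = 0.6786.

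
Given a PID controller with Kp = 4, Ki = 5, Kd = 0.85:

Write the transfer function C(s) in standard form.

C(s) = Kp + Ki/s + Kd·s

Substituting values: C(s) = 4 + 5/s + 0.85s = (0.85s² + 4s + 5)/s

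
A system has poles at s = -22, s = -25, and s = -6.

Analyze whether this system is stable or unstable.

All poles are in the left half-plane. System is stable.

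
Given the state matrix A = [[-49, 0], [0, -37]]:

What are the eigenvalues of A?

For diagonal matrix, eigenvalues are diagonal entries: λ₁ = -49, λ₂ = -37.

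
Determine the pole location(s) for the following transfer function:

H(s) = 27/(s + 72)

Pole is where denominator = 0: s + 72 = 0, so s = -72.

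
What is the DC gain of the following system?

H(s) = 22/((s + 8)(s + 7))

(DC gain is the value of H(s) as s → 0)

DC gain = H(0) = 22/(8 × 7) = 22/56 = 0.3929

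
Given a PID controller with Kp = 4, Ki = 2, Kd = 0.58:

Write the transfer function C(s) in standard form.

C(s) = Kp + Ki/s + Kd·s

Substituting values: C(s) = 4 + 2/s + 0.58s = (0.58s² + 4s + 2)/s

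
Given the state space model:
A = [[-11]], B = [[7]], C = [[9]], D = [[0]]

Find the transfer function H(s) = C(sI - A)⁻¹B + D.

(sI - A)⁻¹ = 1/(s + 11). H(s) = 9 × 7/(s + 11) + 0 = 63/(s + 11).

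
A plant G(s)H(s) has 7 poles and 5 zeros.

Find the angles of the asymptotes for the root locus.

n - m = 7 - 5 = 2. Angles: θk = (2k + 1)·180°/2 = 90°, 270°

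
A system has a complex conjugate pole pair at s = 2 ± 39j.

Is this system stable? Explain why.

Real part of poles is 2 (> 0, right half-plane). Unstable.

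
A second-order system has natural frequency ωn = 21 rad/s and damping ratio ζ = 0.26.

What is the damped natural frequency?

ωd = ωn√(1 - ζ²) = 21√(1 - 0.26²) = 20.28 rad/s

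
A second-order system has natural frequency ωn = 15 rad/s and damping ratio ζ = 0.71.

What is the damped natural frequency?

ωd = ωn√(1 - ζ²) = 15√(1 - 0.71²) = 10.56 rad/s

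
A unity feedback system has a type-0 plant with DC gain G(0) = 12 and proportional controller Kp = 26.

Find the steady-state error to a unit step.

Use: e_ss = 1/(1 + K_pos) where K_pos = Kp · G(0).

K_pos = Kp · G(0) = 26 × 12 = 312. e_ss = 1/(1 + 312) = 0.0032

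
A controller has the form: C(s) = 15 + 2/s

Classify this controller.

This is a Proportional-Integral (PI) controller.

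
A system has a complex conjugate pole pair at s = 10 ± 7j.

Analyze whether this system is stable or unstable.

Real part of poles is 10 (> 0, right half-plane). Unstable.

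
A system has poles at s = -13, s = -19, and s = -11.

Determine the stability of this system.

All poles are in the left half-plane. System is stable.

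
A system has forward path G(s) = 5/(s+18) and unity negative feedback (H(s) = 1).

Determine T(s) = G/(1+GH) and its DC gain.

T(s) = G/(1+GH) = [5/(s+18)] / [1 + 5/(s+18)] = 5/(s+18+5) = 5/(s+23). DC gain = 5/23 = 0.2174.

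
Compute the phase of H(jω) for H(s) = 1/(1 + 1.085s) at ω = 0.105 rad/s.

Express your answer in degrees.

Phase = -arctan(ωτ) = -arctan(0.105 × 1.085) = -6.5°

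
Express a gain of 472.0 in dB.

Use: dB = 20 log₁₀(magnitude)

dB = 20 log₁₀(472.0) = 53.5 dB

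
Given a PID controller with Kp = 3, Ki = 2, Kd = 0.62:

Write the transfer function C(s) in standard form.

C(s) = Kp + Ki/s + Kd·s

Substituting values: C(s) = 3 + 2/s + 0.62s = (0.62s² + 3s + 2)/s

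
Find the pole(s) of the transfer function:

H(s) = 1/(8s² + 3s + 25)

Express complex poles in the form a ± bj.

Discriminant = 3² - 4×8×25 = 9 - 800 = -791 < 0, so the poles are a complex conjugate pair s = (-3 ± j√791)/(2×8). Real part = -3/(2×8) = -3/16 = -0.1875; imaginary part = ±√791/(2×8) ≈ 1.7578. Poles: s = -0.1875 ± 1.7578j.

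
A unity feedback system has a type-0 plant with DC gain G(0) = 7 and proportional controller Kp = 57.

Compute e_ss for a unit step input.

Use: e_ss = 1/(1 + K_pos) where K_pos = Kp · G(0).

K_pos = Kp · G(0) = 57 × 7 = 399. e_ss = 1/(1 + 399) = 0.0025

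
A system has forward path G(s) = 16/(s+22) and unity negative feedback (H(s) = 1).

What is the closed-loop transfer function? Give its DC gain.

T(s) = G/(1+GH) = [16/(s+22)] / [1 + 16/(s+22)] = 16/(s+22+16) = 16/(s+38). DC gain = 16/38 = 0.4211.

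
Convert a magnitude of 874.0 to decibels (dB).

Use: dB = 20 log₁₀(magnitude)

dB = 20 log₁₀(874.0) = 58.8 dB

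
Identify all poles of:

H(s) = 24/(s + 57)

Pole is where denominator = 0: s + 57 = 0, so s = -57.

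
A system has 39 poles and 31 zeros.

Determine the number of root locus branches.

Root locus has n branches where n = number of poles = 39.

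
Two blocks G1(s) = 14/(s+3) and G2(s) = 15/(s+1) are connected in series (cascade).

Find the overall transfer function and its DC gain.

Series: multiply transfer functions. G_eq = 14/(s+3) × 15/(s+1) = 210/((s+3)(s+1)). DC gain = 210/(3×1) = 70.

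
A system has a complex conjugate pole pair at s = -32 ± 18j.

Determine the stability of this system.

Real part of poles is -32 (< 0, left half-plane). Stable.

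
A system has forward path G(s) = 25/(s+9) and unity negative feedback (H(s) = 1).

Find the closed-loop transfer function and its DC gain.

T(s) = G/(1+GH) = [25/(s+9)] / [1 + 25/(s+9)] = 25/(s+9+25) = 25/(s+34). DC gain = 25/34 = 0.7353.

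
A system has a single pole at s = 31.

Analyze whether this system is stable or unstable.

Pole at s = 31 is in the right half-plane. Unstable.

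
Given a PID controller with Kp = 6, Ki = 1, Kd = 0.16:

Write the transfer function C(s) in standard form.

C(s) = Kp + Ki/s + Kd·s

Substituting values: C(s) = 6 + 1/s + 0.16s = (0.16s² + 6s + 1)/s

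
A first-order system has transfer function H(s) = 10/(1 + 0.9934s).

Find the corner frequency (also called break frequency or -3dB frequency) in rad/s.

Corner frequency = 1/τ = 1/0.9934 = 1.007 rad/s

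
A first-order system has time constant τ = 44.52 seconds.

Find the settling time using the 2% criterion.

For first-order system, 2% settling time ≈ 4τ = 4 × 44.52 = 178.08 s.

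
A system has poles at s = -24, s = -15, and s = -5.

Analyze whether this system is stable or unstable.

All poles are in the left half-plane. System is stable.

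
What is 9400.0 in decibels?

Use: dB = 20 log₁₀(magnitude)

dB = 20 log₁₀(9400.0) = 79.5 dB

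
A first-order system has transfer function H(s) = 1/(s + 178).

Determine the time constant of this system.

For H(s) = 1/(s + 1/τ), the pole is at -1/τ = -178, so τ = 1/178 = 0.0056 s.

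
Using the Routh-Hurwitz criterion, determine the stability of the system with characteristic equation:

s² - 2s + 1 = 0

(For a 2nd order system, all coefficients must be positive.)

Coefficients: 1, -2, 1. b=-2 not positive, so system is unstable.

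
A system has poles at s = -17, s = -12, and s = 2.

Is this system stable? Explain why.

Pole(s) at s = 2 are not in the left half-plane. System is unstable.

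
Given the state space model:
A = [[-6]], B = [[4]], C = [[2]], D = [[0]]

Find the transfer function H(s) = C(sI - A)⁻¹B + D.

(sI - A)⁻¹ = 1/(s + 6). H(s) = 2 × 4/(s + 6) + 0 = 8/(s + 6).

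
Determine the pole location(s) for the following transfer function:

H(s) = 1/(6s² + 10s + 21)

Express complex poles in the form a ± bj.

Discriminant = 10² - 4×6×21 = 100 - 504 = -404 < 0, so the poles are a complex conjugate pair s = (-10 ± j√404)/(2×6). Real part = -10/(2×6) = -10/12 ≈ -0.8333; imaginary part = ±√404/(2×6) ≈ 1.6750. Poles: s = -0.8333 ± 1.6750j.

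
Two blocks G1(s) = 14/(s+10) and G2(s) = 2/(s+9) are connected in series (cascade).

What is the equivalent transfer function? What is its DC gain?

Series: multiply transfer functions. G_eq = 14/(s+10) × 2/(s+9) = 28/((s+10)(s+9)). DC gain = 28/(10×9) = 0.3111.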